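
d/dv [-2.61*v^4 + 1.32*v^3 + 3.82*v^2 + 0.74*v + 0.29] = -10.44*v^3 + 3.96*v^2 + 7.64*v + 0.74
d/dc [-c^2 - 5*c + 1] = -2*c - 5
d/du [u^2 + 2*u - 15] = 2*u + 2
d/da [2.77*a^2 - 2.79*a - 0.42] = 5.54*a - 2.79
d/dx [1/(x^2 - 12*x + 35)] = 2*(6 - x)/(x^2 - 12*x + 35)^2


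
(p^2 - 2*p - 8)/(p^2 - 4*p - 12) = (p - 4)/(p - 6)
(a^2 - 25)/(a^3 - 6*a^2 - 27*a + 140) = (a - 5)/(a^2 - 11*a + 28)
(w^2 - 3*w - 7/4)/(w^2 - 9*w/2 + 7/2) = (w + 1/2)/(w - 1)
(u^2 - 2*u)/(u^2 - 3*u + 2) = u/(u - 1)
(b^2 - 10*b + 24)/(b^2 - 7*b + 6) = (b - 4)/(b - 1)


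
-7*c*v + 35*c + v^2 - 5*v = (-7*c + v)*(v - 5)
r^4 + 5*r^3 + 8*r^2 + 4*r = r*(r + 1)*(r + 2)^2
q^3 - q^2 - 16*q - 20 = (q - 5)*(q + 2)^2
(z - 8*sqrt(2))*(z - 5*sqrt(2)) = z^2 - 13*sqrt(2)*z + 80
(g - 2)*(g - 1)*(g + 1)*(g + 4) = g^4 + 2*g^3 - 9*g^2 - 2*g + 8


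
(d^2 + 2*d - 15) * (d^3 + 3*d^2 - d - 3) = d^5 + 5*d^4 - 10*d^3 - 50*d^2 + 9*d + 45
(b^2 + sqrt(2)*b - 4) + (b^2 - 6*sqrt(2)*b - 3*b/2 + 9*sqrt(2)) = 2*b^2 - 5*sqrt(2)*b - 3*b/2 - 4 + 9*sqrt(2)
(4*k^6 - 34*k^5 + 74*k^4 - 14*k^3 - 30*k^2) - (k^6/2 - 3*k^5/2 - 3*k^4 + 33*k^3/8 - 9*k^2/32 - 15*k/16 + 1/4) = 7*k^6/2 - 65*k^5/2 + 77*k^4 - 145*k^3/8 - 951*k^2/32 + 15*k/16 - 1/4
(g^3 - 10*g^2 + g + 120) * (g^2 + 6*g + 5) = g^5 - 4*g^4 - 54*g^3 + 76*g^2 + 725*g + 600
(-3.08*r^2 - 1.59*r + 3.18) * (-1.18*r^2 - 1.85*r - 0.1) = 3.6344*r^4 + 7.5742*r^3 - 0.502899999999999*r^2 - 5.724*r - 0.318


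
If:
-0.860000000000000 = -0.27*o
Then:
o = 3.19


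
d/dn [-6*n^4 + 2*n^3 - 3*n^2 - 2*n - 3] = -24*n^3 + 6*n^2 - 6*n - 2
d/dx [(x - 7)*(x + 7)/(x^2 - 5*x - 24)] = 5*(-x^2 + 10*x - 49)/(x^4 - 10*x^3 - 23*x^2 + 240*x + 576)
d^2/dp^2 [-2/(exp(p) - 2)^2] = -8*(exp(p) + 1)*exp(p)/(exp(p) - 2)^4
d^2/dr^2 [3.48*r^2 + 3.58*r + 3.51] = 6.96000000000000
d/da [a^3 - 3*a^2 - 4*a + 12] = 3*a^2 - 6*a - 4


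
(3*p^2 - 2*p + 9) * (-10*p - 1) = -30*p^3 + 17*p^2 - 88*p - 9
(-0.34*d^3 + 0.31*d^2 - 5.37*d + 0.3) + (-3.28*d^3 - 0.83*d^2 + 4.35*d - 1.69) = -3.62*d^3 - 0.52*d^2 - 1.02*d - 1.39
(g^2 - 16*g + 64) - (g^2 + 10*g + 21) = 43 - 26*g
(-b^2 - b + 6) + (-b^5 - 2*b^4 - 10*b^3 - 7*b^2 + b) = -b^5 - 2*b^4 - 10*b^3 - 8*b^2 + 6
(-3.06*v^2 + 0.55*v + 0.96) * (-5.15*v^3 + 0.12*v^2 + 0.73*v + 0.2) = 15.759*v^5 - 3.1997*v^4 - 7.1118*v^3 - 0.0953000000000001*v^2 + 0.8108*v + 0.192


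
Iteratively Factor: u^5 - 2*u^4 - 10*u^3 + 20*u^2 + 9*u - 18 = (u + 1)*(u^4 - 3*u^3 - 7*u^2 + 27*u - 18) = (u + 1)*(u + 3)*(u^3 - 6*u^2 + 11*u - 6) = (u - 3)*(u + 1)*(u + 3)*(u^2 - 3*u + 2) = (u - 3)*(u - 1)*(u + 1)*(u + 3)*(u - 2)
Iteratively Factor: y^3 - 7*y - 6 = (y + 2)*(y^2 - 2*y - 3) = (y - 3)*(y + 2)*(y + 1)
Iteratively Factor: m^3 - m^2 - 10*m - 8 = (m + 1)*(m^2 - 2*m - 8) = (m - 4)*(m + 1)*(m + 2)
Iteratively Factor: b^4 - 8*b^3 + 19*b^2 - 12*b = (b - 4)*(b^3 - 4*b^2 + 3*b) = (b - 4)*(b - 3)*(b^2 - b) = (b - 4)*(b - 3)*(b - 1)*(b)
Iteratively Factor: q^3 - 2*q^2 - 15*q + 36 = (q - 3)*(q^2 + q - 12) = (q - 3)^2*(q + 4)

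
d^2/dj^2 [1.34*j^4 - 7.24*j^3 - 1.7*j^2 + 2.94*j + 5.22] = 16.08*j^2 - 43.44*j - 3.4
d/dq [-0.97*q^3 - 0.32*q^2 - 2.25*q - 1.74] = -2.91*q^2 - 0.64*q - 2.25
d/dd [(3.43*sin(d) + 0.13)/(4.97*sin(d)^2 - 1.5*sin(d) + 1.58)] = (-17.0471*sin(d)^2 - 1.2922*sin(d) + 5.6144)*cos(d)/(24.7009*sin(d)^4 - 14.91*sin(d)^3 + 17.9552*sin(d)^2 - 4.74*sin(d) + 2.4964)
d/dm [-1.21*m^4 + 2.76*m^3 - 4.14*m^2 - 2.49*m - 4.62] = -4.84*m^3 + 8.28*m^2 - 8.28*m - 2.49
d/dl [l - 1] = 1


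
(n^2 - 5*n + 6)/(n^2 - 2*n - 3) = (n - 2)/(n + 1)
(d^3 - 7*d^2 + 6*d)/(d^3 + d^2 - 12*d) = (d^2 - 7*d + 6)/(d^2 + d - 12)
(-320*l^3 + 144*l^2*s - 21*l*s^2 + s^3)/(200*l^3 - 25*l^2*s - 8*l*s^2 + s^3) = (-8*l + s)/(5*l + s)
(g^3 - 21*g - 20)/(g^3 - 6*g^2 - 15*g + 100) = (g + 1)/(g - 5)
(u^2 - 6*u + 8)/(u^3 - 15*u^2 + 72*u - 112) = (u - 2)/(u^2 - 11*u + 28)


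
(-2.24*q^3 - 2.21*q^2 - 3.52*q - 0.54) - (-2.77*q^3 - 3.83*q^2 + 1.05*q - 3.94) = 0.53*q^3 + 1.62*q^2 - 4.57*q + 3.4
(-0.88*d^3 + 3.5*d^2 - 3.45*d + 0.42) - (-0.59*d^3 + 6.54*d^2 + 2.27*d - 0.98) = -0.29*d^3 - 3.04*d^2 - 5.72*d + 1.4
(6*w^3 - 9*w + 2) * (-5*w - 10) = -30*w^4 - 60*w^3 + 45*w^2 + 80*w - 20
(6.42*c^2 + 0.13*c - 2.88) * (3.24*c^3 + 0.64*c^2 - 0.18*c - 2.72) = 20.8008*c^5 + 4.53*c^4 - 10.4036*c^3 - 19.329*c^2 + 0.1648*c + 7.8336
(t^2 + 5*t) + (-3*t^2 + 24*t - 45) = -2*t^2 + 29*t - 45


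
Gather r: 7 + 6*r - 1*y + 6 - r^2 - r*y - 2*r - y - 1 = -r^2 + r*(4 - y) - 2*y + 12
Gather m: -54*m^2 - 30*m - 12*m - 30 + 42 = -54*m^2 - 42*m + 12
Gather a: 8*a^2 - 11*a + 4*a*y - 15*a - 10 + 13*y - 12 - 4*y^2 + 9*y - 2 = 8*a^2 + a*(4*y - 26) - 4*y^2 + 22*y - 24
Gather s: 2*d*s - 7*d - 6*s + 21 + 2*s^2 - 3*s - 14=-7*d + 2*s^2 + s*(2*d - 9) + 7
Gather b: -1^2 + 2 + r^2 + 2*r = r^2 + 2*r + 1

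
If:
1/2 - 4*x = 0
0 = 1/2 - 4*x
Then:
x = 1/8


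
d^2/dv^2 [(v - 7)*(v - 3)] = 2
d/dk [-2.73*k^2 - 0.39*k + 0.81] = -5.46*k - 0.39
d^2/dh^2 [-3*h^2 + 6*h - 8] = -6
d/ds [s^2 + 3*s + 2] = 2*s + 3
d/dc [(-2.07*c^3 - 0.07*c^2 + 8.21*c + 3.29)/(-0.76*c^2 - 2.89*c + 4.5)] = (1.5732*c^4 + 11.9646*c^3 - 21.5031*c^2 + 4.3708*c + 46.4531)/(0.5776*c^4 + 4.3928*c^3 + 1.5121*c^2 - 26.01*c + 20.25)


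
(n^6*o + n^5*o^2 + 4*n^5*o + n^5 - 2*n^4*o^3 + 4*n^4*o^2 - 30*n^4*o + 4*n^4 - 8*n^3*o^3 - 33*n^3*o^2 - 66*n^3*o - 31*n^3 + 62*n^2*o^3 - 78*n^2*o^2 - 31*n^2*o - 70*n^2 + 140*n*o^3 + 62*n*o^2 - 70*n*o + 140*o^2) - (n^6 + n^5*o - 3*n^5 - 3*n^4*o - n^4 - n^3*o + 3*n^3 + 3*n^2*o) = n^6*o - n^6 + n^5*o^2 + 3*n^5*o + 4*n^5 - 2*n^4*o^3 + 4*n^4*o^2 - 27*n^4*o + 5*n^4 - 8*n^3*o^3 - 33*n^3*o^2 - 65*n^3*o - 34*n^3 + 62*n^2*o^3 - 78*n^2*o^2 - 34*n^2*o - 70*n^2 + 140*n*o^3 + 62*n*o^2 - 70*n*o + 140*o^2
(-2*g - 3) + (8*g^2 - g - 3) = 8*g^2 - 3*g - 6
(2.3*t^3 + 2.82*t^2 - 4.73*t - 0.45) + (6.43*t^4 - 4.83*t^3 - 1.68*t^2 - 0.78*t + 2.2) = 6.43*t^4 - 2.53*t^3 + 1.14*t^2 - 5.51*t + 1.75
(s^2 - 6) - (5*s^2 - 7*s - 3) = -4*s^2 + 7*s - 3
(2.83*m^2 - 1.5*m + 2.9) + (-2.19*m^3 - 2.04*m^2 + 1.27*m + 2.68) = -2.19*m^3 + 0.79*m^2 - 0.23*m + 5.58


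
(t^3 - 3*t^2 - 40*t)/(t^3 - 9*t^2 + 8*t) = (t + 5)/(t - 1)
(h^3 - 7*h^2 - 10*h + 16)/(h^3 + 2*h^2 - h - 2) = (h - 8)/(h + 1)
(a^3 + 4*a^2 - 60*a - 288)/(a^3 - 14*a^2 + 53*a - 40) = (a^2 + 12*a + 36)/(a^2 - 6*a + 5)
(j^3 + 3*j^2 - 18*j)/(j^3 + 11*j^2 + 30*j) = (j - 3)/(j + 5)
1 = 1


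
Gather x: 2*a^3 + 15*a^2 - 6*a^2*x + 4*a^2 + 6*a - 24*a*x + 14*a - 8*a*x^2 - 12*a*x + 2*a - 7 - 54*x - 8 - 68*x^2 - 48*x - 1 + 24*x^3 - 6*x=2*a^3 + 19*a^2 + 22*a + 24*x^3 + x^2*(-8*a - 68) + x*(-6*a^2 - 36*a - 108) - 16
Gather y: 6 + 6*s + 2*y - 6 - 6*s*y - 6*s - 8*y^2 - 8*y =-8*y^2 + y*(-6*s - 6)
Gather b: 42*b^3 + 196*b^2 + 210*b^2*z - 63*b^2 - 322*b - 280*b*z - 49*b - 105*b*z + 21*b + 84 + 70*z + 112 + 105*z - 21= 42*b^3 + b^2*(210*z + 133) + b*(-385*z - 350) + 175*z + 175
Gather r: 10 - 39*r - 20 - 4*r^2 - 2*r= -4*r^2 - 41*r - 10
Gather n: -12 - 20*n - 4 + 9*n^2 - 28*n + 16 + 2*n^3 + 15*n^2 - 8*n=2*n^3 + 24*n^2 - 56*n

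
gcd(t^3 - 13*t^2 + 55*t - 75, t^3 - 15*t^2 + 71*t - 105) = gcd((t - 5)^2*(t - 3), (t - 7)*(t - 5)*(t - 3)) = t^2 - 8*t + 15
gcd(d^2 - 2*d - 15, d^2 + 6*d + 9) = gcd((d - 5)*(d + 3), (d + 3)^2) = d + 3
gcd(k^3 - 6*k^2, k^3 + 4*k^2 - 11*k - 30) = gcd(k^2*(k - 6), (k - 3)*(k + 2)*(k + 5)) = 1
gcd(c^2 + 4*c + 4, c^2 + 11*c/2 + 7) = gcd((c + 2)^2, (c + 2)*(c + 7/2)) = c + 2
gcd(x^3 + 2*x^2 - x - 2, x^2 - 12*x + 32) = 1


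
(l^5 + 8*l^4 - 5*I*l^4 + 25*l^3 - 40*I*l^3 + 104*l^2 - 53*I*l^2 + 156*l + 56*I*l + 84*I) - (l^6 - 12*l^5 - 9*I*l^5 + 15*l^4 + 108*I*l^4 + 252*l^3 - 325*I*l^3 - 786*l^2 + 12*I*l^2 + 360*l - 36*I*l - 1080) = -l^6 + 13*l^5 + 9*I*l^5 - 7*l^4 - 113*I*l^4 - 227*l^3 + 285*I*l^3 + 890*l^2 - 65*I*l^2 - 204*l + 92*I*l + 1080 + 84*I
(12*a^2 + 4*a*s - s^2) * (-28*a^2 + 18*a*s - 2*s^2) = -336*a^4 + 104*a^3*s + 76*a^2*s^2 - 26*a*s^3 + 2*s^4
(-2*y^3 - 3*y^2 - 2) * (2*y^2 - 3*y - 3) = -4*y^5 + 15*y^3 + 5*y^2 + 6*y + 6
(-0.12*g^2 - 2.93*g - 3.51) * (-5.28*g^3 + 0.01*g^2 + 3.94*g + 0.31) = 0.6336*g^5 + 15.4692*g^4 + 18.0307*g^3 - 11.6165*g^2 - 14.7377*g - 1.0881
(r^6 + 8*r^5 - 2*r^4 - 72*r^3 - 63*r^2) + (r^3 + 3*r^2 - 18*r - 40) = r^6 + 8*r^5 - 2*r^4 - 71*r^3 - 60*r^2 - 18*r - 40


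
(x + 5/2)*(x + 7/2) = x^2 + 6*x + 35/4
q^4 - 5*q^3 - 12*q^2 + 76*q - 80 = (q - 5)*(q - 2)^2*(q + 4)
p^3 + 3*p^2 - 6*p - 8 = (p - 2)*(p + 1)*(p + 4)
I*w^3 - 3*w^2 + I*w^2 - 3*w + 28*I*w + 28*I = (w - 4*I)*(w + 7*I)*(I*w + I)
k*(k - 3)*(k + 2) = k^3 - k^2 - 6*k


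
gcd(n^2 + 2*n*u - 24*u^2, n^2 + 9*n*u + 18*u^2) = n + 6*u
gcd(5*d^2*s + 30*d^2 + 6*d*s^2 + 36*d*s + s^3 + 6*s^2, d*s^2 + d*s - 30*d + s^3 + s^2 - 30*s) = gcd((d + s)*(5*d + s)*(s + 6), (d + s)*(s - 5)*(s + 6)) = d*s + 6*d + s^2 + 6*s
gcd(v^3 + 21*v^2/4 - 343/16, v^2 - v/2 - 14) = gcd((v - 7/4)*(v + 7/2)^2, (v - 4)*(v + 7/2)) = v + 7/2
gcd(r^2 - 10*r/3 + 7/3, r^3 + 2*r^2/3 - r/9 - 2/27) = 1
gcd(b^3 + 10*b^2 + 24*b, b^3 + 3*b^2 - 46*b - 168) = b^2 + 10*b + 24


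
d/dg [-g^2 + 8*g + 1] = 8 - 2*g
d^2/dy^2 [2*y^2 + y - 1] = 4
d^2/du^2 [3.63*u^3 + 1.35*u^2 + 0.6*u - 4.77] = 21.78*u + 2.7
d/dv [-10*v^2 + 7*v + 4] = 7 - 20*v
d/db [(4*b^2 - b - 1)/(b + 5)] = 4*(b^2 + 10*b - 1)/(b^2 + 10*b + 25)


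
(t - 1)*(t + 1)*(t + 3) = t^3 + 3*t^2 - t - 3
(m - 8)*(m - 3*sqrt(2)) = m^2 - 8*m - 3*sqrt(2)*m + 24*sqrt(2)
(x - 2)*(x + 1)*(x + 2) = x^3 + x^2 - 4*x - 4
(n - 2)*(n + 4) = n^2 + 2*n - 8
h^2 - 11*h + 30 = (h - 6)*(h - 5)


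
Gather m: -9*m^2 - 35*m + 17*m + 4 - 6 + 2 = -9*m^2 - 18*m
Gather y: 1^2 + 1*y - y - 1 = 0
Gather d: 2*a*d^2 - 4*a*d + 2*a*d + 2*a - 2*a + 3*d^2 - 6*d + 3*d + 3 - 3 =d^2*(2*a + 3) + d*(-2*a - 3)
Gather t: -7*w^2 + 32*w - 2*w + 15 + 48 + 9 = -7*w^2 + 30*w + 72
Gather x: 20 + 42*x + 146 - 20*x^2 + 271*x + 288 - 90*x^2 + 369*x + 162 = -110*x^2 + 682*x + 616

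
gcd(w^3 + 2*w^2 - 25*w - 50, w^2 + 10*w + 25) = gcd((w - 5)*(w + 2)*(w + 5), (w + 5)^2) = w + 5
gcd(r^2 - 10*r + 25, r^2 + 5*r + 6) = 1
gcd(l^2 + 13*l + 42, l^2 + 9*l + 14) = l + 7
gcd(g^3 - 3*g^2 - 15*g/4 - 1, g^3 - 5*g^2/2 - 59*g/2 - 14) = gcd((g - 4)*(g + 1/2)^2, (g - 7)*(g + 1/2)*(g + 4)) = g + 1/2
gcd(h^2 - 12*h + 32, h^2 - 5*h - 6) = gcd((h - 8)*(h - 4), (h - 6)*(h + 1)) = 1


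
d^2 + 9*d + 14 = (d + 2)*(d + 7)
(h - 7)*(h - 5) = h^2 - 12*h + 35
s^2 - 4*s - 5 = (s - 5)*(s + 1)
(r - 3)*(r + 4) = r^2 + r - 12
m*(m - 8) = m^2 - 8*m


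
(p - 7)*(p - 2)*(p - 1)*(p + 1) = p^4 - 9*p^3 + 13*p^2 + 9*p - 14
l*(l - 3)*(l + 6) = l^3 + 3*l^2 - 18*l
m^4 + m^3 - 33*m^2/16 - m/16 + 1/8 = (m - 1)*(m - 1/4)*(m + 1/4)*(m + 2)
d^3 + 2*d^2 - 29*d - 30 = (d - 5)*(d + 1)*(d + 6)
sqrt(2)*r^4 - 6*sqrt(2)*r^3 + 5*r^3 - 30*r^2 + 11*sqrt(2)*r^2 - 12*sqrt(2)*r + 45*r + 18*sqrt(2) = (r - 3)^2*(r + 2*sqrt(2))*(sqrt(2)*r + 1)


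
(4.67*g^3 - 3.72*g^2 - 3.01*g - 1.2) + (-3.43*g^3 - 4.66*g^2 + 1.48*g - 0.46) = 1.24*g^3 - 8.38*g^2 - 1.53*g - 1.66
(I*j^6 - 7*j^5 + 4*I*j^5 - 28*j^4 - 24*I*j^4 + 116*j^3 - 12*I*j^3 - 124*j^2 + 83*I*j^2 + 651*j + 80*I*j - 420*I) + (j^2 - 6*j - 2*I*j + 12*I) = I*j^6 - 7*j^5 + 4*I*j^5 - 28*j^4 - 24*I*j^4 + 116*j^3 - 12*I*j^3 - 123*j^2 + 83*I*j^2 + 645*j + 78*I*j - 408*I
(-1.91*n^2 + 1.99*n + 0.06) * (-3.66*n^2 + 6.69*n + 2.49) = 6.9906*n^4 - 20.0613*n^3 + 8.3376*n^2 + 5.3565*n + 0.1494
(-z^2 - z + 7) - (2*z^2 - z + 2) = 5 - 3*z^2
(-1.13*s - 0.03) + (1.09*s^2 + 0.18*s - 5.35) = 1.09*s^2 - 0.95*s - 5.38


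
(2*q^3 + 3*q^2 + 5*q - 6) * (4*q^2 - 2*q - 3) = 8*q^5 + 8*q^4 + 8*q^3 - 43*q^2 - 3*q + 18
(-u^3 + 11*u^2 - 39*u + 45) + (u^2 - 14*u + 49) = -u^3 + 12*u^2 - 53*u + 94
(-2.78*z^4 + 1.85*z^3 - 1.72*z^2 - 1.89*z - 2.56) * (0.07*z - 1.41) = -0.1946*z^5 + 4.0493*z^4 - 2.7289*z^3 + 2.2929*z^2 + 2.4857*z + 3.6096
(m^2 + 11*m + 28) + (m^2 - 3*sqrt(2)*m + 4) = 2*m^2 - 3*sqrt(2)*m + 11*m + 32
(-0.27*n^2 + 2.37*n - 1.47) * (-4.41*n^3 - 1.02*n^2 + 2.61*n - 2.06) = 1.1907*n^5 - 10.1763*n^4 + 3.3606*n^3 + 8.2413*n^2 - 8.7189*n + 3.0282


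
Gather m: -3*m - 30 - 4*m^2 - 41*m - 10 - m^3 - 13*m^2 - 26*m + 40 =-m^3 - 17*m^2 - 70*m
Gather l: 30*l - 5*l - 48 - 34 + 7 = 25*l - 75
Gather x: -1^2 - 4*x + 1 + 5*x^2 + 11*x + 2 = 5*x^2 + 7*x + 2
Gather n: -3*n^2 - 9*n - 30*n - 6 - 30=-3*n^2 - 39*n - 36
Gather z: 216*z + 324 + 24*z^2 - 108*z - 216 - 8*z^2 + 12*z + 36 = 16*z^2 + 120*z + 144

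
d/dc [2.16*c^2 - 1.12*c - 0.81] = 4.32*c - 1.12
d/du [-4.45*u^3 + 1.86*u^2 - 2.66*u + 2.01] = -13.35*u^2 + 3.72*u - 2.66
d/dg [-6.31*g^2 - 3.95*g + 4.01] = -12.62*g - 3.95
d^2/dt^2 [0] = 0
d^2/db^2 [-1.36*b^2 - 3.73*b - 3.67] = -2.72000000000000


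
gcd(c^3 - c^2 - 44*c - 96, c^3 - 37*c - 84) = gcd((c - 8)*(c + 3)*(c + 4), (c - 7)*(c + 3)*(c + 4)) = c^2 + 7*c + 12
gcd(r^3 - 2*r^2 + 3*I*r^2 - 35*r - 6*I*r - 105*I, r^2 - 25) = r + 5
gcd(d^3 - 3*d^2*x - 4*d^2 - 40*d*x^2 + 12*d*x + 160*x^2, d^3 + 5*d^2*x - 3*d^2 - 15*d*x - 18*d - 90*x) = d + 5*x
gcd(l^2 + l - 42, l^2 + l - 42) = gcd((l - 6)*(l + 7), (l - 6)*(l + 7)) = l^2 + l - 42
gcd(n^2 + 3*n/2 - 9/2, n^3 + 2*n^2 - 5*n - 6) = n + 3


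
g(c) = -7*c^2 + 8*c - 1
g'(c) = 8 - 14*c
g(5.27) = -153.25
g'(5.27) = -65.78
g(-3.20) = -98.28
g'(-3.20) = 52.80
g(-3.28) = -102.55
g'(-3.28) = 53.92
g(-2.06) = -47.19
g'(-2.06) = 36.84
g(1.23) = -1.75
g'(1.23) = -9.22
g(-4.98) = -214.44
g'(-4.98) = 77.72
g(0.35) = 0.94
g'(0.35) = 3.10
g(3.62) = -63.77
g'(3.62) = -42.68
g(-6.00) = -301.00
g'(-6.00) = 92.00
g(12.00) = -913.00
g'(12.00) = -160.00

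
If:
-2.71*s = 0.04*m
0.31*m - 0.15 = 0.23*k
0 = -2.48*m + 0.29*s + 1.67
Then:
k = 0.25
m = 0.67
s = -0.01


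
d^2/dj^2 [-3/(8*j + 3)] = -384/(8*j + 3)^3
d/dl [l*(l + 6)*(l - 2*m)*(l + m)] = 4*l^3 - 3*l^2*m + 18*l^2 - 4*l*m^2 - 12*l*m - 12*m^2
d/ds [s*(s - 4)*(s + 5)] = 3*s^2 + 2*s - 20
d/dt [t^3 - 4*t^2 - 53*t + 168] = 3*t^2 - 8*t - 53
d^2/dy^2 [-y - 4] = 0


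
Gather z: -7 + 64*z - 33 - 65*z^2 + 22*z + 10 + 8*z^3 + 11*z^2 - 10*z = 8*z^3 - 54*z^2 + 76*z - 30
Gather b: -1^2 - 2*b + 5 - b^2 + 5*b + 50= -b^2 + 3*b + 54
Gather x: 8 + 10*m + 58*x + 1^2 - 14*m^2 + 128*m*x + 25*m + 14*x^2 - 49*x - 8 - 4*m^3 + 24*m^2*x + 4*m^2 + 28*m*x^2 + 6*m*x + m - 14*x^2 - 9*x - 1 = -4*m^3 - 10*m^2 + 28*m*x^2 + 36*m + x*(24*m^2 + 134*m)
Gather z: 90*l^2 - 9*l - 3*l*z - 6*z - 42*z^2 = 90*l^2 - 9*l - 42*z^2 + z*(-3*l - 6)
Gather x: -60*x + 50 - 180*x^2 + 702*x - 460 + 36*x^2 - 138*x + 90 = -144*x^2 + 504*x - 320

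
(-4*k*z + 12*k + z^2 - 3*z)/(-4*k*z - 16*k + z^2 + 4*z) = (z - 3)/(z + 4)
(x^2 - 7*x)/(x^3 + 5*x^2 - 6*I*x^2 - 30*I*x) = (x - 7)/(x^2 + x*(5 - 6*I) - 30*I)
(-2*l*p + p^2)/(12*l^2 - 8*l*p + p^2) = p/(-6*l + p)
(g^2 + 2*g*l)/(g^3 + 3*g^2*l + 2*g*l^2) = 1/(g + l)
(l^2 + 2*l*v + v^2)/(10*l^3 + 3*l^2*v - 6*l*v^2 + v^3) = (l + v)/(10*l^2 - 7*l*v + v^2)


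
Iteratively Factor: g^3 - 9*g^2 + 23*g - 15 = (g - 1)*(g^2 - 8*g + 15) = (g - 3)*(g - 1)*(g - 5)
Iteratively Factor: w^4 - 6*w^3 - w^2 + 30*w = (w - 5)*(w^3 - w^2 - 6*w) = (w - 5)*(w - 3)*(w^2 + 2*w) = (w - 5)*(w - 3)*(w + 2)*(w)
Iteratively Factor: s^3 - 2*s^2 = (s - 2)*(s^2) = s*(s - 2)*(s)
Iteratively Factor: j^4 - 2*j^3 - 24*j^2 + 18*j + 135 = (j - 3)*(j^3 + j^2 - 21*j - 45) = (j - 3)*(j + 3)*(j^2 - 2*j - 15) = (j - 3)*(j + 3)^2*(j - 5)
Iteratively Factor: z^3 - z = (z - 1)*(z^2 + z) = (z - 1)*(z + 1)*(z)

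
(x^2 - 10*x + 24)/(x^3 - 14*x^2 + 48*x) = (x - 4)/(x*(x - 8))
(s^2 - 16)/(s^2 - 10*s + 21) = (s^2 - 16)/(s^2 - 10*s + 21)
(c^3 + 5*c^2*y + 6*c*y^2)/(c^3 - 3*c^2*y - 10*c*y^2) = (-c - 3*y)/(-c + 5*y)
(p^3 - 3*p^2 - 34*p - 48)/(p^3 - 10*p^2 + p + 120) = (p + 2)/(p - 5)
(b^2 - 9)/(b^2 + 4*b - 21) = (b + 3)/(b + 7)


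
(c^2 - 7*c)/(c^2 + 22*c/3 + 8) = 3*c*(c - 7)/(3*c^2 + 22*c + 24)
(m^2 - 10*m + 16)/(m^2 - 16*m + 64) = (m - 2)/(m - 8)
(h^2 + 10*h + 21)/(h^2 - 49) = (h + 3)/(h - 7)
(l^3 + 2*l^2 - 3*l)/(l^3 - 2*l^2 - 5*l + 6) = l*(l + 3)/(l^2 - l - 6)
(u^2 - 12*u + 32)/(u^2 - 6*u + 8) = (u - 8)/(u - 2)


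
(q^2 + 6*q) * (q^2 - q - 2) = q^4 + 5*q^3 - 8*q^2 - 12*q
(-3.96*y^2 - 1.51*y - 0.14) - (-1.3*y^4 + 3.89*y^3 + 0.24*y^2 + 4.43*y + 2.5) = 1.3*y^4 - 3.89*y^3 - 4.2*y^2 - 5.94*y - 2.64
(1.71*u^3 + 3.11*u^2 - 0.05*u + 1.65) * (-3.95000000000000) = -6.7545*u^3 - 12.2845*u^2 + 0.1975*u - 6.5175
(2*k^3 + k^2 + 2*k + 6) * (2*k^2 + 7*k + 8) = 4*k^5 + 16*k^4 + 27*k^3 + 34*k^2 + 58*k + 48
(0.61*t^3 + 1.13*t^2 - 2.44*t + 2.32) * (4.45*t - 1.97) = 2.7145*t^4 + 3.8268*t^3 - 13.0841*t^2 + 15.1308*t - 4.5704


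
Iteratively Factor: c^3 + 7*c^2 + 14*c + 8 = (c + 4)*(c^2 + 3*c + 2) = (c + 1)*(c + 4)*(c + 2)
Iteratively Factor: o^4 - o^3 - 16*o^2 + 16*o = (o + 4)*(o^3 - 5*o^2 + 4*o) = o*(o + 4)*(o^2 - 5*o + 4) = o*(o - 4)*(o + 4)*(o - 1)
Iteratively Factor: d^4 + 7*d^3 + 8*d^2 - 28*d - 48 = (d - 2)*(d^3 + 9*d^2 + 26*d + 24) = (d - 2)*(d + 4)*(d^2 + 5*d + 6) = (d - 2)*(d + 2)*(d + 4)*(d + 3)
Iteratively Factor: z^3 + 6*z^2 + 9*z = (z + 3)*(z^2 + 3*z) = z*(z + 3)*(z + 3)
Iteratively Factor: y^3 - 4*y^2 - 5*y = (y)*(y^2 - 4*y - 5) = y*(y - 5)*(y + 1)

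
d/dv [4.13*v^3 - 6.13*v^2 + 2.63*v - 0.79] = 12.39*v^2 - 12.26*v + 2.63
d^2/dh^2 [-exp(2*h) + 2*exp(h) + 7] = (2 - 4*exp(h))*exp(h)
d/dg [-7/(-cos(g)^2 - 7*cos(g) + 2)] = 7*(2*cos(g) + 7)*sin(g)/(cos(g)^2 + 7*cos(g) - 2)^2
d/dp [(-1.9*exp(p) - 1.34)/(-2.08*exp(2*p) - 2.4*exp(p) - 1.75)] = (-3.952*exp(2*p) - 5.5744*exp(p) + 0.109)*exp(p)/(4.3264*exp(4*p) + 9.984*exp(3*p) + 13.04*exp(2*p) + 8.4*exp(p) + 3.0625)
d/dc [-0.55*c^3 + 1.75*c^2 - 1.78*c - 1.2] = -1.65*c^2 + 3.5*c - 1.78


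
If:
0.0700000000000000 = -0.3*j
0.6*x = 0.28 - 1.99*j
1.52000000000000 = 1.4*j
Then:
No Solution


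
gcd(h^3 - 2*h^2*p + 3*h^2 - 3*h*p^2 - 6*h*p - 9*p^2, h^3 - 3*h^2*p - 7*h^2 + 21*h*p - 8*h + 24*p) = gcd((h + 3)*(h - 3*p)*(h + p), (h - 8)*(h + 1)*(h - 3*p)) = -h + 3*p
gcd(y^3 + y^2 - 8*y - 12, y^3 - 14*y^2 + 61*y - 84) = y - 3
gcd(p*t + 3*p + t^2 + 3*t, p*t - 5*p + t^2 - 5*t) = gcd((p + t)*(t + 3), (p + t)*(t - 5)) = p + t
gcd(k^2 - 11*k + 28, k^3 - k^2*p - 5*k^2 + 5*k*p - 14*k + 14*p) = k - 7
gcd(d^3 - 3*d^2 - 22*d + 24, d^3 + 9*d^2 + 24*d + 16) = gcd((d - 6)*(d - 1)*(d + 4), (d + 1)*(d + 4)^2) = d + 4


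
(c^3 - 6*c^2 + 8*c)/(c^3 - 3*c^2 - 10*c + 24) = c/(c + 3)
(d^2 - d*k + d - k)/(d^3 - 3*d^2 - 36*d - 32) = (d - k)/(d^2 - 4*d - 32)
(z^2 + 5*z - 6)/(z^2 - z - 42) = (z - 1)/(z - 7)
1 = 1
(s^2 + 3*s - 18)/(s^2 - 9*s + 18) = (s + 6)/(s - 6)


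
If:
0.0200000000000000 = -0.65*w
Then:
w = -0.03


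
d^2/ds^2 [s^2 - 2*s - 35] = 2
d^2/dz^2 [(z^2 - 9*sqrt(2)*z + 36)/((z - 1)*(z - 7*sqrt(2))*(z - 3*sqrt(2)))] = 2*(z^6 - 27*sqrt(2)*z^5 - 3*sqrt(2)*z^4 + 630*z^4 - 3881*sqrt(2)*z^3 + 68*z^3 - 288*sqrt(2)*z^2 + 26118*z^2 - 45306*sqrt(2)*z + 1080*z - 756*sqrt(2) + 63396)/(z^9 - 30*sqrt(2)*z^8 - 3*z^8 + 90*sqrt(2)*z^7 + 729*z^7 - 4610*sqrt(2)*z^6 - 2179*z^6 + 13590*sqrt(2)*z^5 + 32670*z^5 - 66480*sqrt(2)*z^4 - 92202*z^4 + 165564*z^3 + 163280*sqrt(2)*z^3 - 252756*z^2 - 158760*sqrt(2)*z^2 + 52920*sqrt(2)*z + 222264*z - 74088)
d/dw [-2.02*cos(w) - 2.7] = 2.02*sin(w)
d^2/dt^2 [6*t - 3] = 0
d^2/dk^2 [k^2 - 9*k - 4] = 2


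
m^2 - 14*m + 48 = (m - 8)*(m - 6)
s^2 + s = s*(s + 1)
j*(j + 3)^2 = j^3 + 6*j^2 + 9*j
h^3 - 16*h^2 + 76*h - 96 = (h - 8)*(h - 6)*(h - 2)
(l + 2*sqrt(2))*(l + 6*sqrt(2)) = l^2 + 8*sqrt(2)*l + 24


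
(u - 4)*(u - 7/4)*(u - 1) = u^3 - 27*u^2/4 + 51*u/4 - 7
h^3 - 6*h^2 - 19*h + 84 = (h - 7)*(h - 3)*(h + 4)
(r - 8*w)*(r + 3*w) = r^2 - 5*r*w - 24*w^2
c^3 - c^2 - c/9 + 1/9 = (c - 1)*(c - 1/3)*(c + 1/3)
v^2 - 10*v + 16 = (v - 8)*(v - 2)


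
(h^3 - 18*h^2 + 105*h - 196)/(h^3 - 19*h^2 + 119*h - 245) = (h - 4)/(h - 5)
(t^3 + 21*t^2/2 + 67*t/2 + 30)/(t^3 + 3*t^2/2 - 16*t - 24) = (t + 5)/(t - 4)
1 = 1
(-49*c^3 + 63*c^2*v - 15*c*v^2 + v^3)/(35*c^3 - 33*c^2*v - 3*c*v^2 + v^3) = (-7*c + v)/(5*c + v)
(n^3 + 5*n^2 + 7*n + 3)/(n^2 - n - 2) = (n^2 + 4*n + 3)/(n - 2)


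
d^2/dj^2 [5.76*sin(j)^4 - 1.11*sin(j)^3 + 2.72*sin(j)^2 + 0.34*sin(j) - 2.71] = -92.16*sin(j)^4 + 9.99*sin(j)^3 + 58.24*sin(j)^2 - 7.0*sin(j) + 5.44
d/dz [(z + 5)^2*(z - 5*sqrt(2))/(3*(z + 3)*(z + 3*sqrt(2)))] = (z + 5)*((-z + 5*sqrt(2))*(z + 3)*(z + 5) + (-z + 5*sqrt(2))*(z + 5)*(z + 3*sqrt(2)) + (z + 3)*(z + 3*sqrt(2))*(3*z - 10*sqrt(2) + 5))/(3*(z + 3)^2*(z + 3*sqrt(2))^2)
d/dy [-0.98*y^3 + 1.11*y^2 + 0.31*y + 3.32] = -2.94*y^2 + 2.22*y + 0.31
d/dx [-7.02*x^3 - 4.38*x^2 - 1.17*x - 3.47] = -21.06*x^2 - 8.76*x - 1.17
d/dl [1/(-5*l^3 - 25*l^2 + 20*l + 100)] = (3*l^2 + 10*l - 4)/(5*(l^3 + 5*l^2 - 4*l - 20)^2)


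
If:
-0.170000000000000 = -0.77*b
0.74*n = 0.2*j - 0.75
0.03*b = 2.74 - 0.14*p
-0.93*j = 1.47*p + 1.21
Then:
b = 0.22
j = -32.16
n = -9.71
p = 19.52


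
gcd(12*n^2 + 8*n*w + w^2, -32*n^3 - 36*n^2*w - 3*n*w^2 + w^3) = 1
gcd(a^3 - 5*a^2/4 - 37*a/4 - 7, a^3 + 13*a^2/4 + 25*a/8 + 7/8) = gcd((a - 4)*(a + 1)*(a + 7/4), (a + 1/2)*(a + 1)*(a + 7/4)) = a^2 + 11*a/4 + 7/4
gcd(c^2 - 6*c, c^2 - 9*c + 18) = c - 6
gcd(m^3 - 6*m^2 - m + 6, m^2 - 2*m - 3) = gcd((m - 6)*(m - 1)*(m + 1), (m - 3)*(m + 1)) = m + 1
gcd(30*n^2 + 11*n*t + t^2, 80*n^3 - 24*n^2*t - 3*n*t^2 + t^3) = 5*n + t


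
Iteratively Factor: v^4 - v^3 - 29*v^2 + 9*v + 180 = (v - 3)*(v^3 + 2*v^2 - 23*v - 60) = (v - 3)*(v + 4)*(v^2 - 2*v - 15) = (v - 3)*(v + 3)*(v + 4)*(v - 5)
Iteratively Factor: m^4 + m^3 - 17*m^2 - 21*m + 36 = (m - 4)*(m^3 + 5*m^2 + 3*m - 9) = (m - 4)*(m + 3)*(m^2 + 2*m - 3) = (m - 4)*(m + 3)^2*(m - 1)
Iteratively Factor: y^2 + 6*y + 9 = (y + 3)*(y + 3)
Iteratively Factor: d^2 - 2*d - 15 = (d - 5)*(d + 3)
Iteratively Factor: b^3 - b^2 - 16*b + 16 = (b + 4)*(b^2 - 5*b + 4) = (b - 1)*(b + 4)*(b - 4)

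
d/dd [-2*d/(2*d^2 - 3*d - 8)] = 4*(d^2 + 4)/(4*d^4 - 12*d^3 - 23*d^2 + 48*d + 64)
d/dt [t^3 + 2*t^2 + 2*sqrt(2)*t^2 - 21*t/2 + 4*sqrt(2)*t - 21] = 3*t^2 + 4*t + 4*sqrt(2)*t - 21/2 + 4*sqrt(2)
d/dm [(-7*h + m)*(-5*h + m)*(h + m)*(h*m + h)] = h*(35*h^3 + 46*h^2*m + 23*h^2 - 33*h*m^2 - 22*h*m + 4*m^3 + 3*m^2)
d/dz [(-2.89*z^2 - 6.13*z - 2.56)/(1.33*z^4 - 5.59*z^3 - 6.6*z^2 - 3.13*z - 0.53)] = (7.6874*z^5 + 8.3036*z^4 - 54.9142*z^3 - 74.3435*z^2 - 30.7286*z - 4.7639)/(1.7689*z^8 - 14.8694*z^7 + 13.6921*z^6 + 65.4622*z^5 + 77.1436*z^4 + 47.2414*z^3 + 16.7929*z^2 + 3.3178*z + 0.2809)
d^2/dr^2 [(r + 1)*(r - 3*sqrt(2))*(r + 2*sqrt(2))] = 6*r - 2*sqrt(2) + 2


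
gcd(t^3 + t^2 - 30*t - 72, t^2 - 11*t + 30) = t - 6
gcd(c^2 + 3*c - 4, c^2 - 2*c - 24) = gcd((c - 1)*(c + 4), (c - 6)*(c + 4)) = c + 4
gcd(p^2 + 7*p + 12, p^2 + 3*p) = p + 3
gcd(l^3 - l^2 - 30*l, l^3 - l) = l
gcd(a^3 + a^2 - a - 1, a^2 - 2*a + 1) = a - 1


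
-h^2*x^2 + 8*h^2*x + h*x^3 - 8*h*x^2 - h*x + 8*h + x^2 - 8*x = (-h + x)*(x - 8)*(h*x + 1)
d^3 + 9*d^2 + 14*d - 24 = (d - 1)*(d + 4)*(d + 6)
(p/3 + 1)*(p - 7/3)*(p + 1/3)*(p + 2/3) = p^4/3 + 5*p^3/9 - 55*p^2/27 - 185*p/81 - 14/27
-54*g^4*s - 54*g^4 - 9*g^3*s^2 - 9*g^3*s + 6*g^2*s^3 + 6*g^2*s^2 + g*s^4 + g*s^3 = (-3*g + s)*(3*g + s)*(6*g + s)*(g*s + g)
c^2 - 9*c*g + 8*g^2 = (c - 8*g)*(c - g)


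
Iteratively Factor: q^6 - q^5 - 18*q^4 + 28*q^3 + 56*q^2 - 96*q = (q - 2)*(q^5 + q^4 - 16*q^3 - 4*q^2 + 48*q) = (q - 2)^2*(q^4 + 3*q^3 - 10*q^2 - 24*q) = (q - 2)^2*(q + 4)*(q^3 - q^2 - 6*q) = (q - 2)^2*(q + 2)*(q + 4)*(q^2 - 3*q) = q*(q - 2)^2*(q + 2)*(q + 4)*(q - 3)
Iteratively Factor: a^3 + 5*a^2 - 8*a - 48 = (a + 4)*(a^2 + a - 12) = (a - 3)*(a + 4)*(a + 4)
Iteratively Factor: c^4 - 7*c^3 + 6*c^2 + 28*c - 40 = (c - 2)*(c^3 - 5*c^2 - 4*c + 20) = (c - 2)^2*(c^2 - 3*c - 10) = (c - 5)*(c - 2)^2*(c + 2)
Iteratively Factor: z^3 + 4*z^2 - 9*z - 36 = (z + 3)*(z^2 + z - 12) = (z - 3)*(z + 3)*(z + 4)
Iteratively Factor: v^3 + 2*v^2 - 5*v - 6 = (v + 3)*(v^2 - v - 2) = (v + 1)*(v + 3)*(v - 2)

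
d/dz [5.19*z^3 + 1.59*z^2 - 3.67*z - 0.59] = 15.57*z^2 + 3.18*z - 3.67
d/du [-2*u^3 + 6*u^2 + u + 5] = -6*u^2 + 12*u + 1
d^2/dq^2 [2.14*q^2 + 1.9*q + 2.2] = 4.28000000000000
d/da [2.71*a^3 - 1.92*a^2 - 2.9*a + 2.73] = 8.13*a^2 - 3.84*a - 2.9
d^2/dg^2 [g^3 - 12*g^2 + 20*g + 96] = 6*g - 24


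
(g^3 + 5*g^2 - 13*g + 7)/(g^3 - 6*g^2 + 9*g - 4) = (g + 7)/(g - 4)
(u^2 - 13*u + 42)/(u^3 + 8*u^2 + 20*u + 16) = (u^2 - 13*u + 42)/(u^3 + 8*u^2 + 20*u + 16)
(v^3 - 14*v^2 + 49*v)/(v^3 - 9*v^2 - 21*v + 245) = v/(v + 5)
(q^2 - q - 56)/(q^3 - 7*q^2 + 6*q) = (q^2 - q - 56)/(q*(q^2 - 7*q + 6))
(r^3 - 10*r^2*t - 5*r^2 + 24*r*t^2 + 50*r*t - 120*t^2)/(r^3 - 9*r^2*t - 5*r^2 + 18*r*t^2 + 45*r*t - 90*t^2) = (r - 4*t)/(r - 3*t)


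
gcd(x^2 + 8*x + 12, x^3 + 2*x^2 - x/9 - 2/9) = x + 2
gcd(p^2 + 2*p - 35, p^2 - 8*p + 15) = p - 5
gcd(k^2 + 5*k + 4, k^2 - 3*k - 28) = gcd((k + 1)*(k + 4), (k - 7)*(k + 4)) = k + 4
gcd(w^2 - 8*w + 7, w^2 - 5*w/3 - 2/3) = 1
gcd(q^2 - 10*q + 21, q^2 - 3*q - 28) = q - 7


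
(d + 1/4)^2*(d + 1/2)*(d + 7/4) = d^4 + 11*d^3/4 + 33*d^2/16 + 37*d/64 + 7/128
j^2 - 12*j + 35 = (j - 7)*(j - 5)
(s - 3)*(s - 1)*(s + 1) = s^3 - 3*s^2 - s + 3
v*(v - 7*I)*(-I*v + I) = -I*v^3 - 7*v^2 + I*v^2 + 7*v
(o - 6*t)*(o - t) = o^2 - 7*o*t + 6*t^2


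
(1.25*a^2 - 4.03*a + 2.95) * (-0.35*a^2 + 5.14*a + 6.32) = -0.4375*a^4 + 7.8355*a^3 - 13.8467*a^2 - 10.3066*a + 18.644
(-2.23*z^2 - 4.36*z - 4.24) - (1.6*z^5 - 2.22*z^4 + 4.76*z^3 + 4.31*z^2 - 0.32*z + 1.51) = -1.6*z^5 + 2.22*z^4 - 4.76*z^3 - 6.54*z^2 - 4.04*z - 5.75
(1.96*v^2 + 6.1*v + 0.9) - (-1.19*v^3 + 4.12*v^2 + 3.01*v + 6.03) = 1.19*v^3 - 2.16*v^2 + 3.09*v - 5.13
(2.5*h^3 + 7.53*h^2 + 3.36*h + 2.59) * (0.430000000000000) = 1.075*h^3 + 3.2379*h^2 + 1.4448*h + 1.1137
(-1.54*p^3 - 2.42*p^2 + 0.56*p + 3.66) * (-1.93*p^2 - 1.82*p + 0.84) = 2.9722*p^5 + 7.4734*p^4 + 2.03*p^3 - 10.1158*p^2 - 6.1908*p + 3.0744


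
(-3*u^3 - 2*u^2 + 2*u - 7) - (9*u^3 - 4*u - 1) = -12*u^3 - 2*u^2 + 6*u - 6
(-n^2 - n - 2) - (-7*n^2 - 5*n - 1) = 6*n^2 + 4*n - 1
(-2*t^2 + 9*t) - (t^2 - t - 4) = -3*t^2 + 10*t + 4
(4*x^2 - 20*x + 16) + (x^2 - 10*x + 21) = 5*x^2 - 30*x + 37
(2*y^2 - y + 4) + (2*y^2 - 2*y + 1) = 4*y^2 - 3*y + 5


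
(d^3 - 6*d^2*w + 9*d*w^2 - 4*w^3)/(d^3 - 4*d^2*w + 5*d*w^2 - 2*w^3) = (-d + 4*w)/(-d + 2*w)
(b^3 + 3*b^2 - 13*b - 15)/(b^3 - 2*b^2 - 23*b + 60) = (b + 1)/(b - 4)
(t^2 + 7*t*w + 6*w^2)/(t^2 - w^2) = (t + 6*w)/(t - w)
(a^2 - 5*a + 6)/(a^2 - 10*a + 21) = (a - 2)/(a - 7)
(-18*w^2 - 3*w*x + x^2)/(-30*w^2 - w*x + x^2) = (3*w + x)/(5*w + x)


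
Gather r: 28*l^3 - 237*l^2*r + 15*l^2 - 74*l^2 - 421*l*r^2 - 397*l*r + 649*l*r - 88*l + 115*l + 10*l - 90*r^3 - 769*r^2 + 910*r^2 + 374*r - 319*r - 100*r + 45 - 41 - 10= 28*l^3 - 59*l^2 + 37*l - 90*r^3 + r^2*(141 - 421*l) + r*(-237*l^2 + 252*l - 45) - 6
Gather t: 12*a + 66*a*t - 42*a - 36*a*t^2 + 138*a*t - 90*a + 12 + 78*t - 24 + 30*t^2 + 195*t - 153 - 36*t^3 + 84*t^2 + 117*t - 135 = -120*a - 36*t^3 + t^2*(114 - 36*a) + t*(204*a + 390) - 300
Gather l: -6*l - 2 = -6*l - 2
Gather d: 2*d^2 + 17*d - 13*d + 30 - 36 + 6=2*d^2 + 4*d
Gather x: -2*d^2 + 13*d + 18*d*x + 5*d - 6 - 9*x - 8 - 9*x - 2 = -2*d^2 + 18*d + x*(18*d - 18) - 16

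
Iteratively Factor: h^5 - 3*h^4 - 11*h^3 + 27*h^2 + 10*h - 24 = (h + 1)*(h^4 - 4*h^3 - 7*h^2 + 34*h - 24) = (h - 4)*(h + 1)*(h^3 - 7*h + 6) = (h - 4)*(h - 1)*(h + 1)*(h^2 + h - 6) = (h - 4)*(h - 1)*(h + 1)*(h + 3)*(h - 2)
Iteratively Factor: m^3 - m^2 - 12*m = (m + 3)*(m^2 - 4*m) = (m - 4)*(m + 3)*(m)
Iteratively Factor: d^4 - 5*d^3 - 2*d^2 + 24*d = (d - 3)*(d^3 - 2*d^2 - 8*d) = (d - 4)*(d - 3)*(d^2 + 2*d) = (d - 4)*(d - 3)*(d + 2)*(d)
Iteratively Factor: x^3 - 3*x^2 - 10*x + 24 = (x - 4)*(x^2 + x - 6) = (x - 4)*(x - 2)*(x + 3)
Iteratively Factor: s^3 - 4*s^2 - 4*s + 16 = (s - 4)*(s^2 - 4) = (s - 4)*(s - 2)*(s + 2)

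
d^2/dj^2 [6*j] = 0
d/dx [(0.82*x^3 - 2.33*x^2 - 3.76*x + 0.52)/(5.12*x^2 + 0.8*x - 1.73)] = (4.1984*x^4 + 1.312*x^3 + 13.1314*x^2 + 2.737*x + 6.0888)/(26.2144*x^4 + 8.192*x^3 - 17.0752*x^2 - 2.768*x + 2.9929)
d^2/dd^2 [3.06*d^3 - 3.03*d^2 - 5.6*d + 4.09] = 18.36*d - 6.06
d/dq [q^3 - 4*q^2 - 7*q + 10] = 3*q^2 - 8*q - 7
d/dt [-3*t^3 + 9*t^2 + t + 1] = -9*t^2 + 18*t + 1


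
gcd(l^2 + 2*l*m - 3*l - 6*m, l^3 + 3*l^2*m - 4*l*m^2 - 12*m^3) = l + 2*m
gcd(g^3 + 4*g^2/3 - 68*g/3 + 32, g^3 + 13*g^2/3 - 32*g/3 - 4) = g^2 + 4*g - 12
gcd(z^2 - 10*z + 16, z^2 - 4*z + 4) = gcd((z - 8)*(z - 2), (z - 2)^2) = z - 2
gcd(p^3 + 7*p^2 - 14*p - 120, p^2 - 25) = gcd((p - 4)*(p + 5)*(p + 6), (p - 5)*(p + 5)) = p + 5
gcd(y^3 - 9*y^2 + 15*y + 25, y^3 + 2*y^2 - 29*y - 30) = y^2 - 4*y - 5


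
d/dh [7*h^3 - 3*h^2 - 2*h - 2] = 21*h^2 - 6*h - 2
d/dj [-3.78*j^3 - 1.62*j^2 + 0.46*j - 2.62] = -11.34*j^2 - 3.24*j + 0.46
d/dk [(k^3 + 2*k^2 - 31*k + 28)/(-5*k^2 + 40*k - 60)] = (-k^4 + 16*k^3 - 51*k^2 + 8*k + 148)/(5*(k^4 - 16*k^3 + 88*k^2 - 192*k + 144))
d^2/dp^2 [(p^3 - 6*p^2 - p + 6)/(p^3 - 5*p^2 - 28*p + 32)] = 2*(-p^3 + 78*p^2 - 408*p + 1376)/(p^6 - 12*p^5 - 48*p^4 + 704*p^3 + 1536*p^2 - 12288*p - 32768)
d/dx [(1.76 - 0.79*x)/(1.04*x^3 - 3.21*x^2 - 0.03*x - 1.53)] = (1.6432*x^3 - 8.0271*x^2 + 11.2992*x + 1.2615)/(1.0816*x^6 - 6.6768*x^5 + 10.2417*x^4 - 2.9898*x^3 + 9.8235*x^2 + 0.0918*x + 2.3409)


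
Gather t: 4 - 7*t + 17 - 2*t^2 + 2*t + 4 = -2*t^2 - 5*t + 25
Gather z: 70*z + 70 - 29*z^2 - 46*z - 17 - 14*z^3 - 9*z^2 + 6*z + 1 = -14*z^3 - 38*z^2 + 30*z + 54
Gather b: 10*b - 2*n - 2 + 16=10*b - 2*n + 14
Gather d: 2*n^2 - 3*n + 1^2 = 2*n^2 - 3*n + 1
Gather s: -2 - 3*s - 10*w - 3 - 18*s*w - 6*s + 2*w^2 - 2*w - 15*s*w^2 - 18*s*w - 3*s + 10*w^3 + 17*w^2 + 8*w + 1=s*(-15*w^2 - 36*w - 12) + 10*w^3 + 19*w^2 - 4*w - 4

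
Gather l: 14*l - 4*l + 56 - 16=10*l + 40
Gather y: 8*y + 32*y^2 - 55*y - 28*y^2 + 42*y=4*y^2 - 5*y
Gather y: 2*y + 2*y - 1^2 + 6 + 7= 4*y + 12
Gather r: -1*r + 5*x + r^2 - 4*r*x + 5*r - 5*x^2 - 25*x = r^2 + r*(4 - 4*x) - 5*x^2 - 20*x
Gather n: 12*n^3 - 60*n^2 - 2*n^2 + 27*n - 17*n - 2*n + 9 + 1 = 12*n^3 - 62*n^2 + 8*n + 10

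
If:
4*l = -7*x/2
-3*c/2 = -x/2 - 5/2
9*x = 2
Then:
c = 47/27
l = -7/36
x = 2/9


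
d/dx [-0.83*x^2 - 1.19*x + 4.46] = -1.66*x - 1.19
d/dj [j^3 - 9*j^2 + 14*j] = 3*j^2 - 18*j + 14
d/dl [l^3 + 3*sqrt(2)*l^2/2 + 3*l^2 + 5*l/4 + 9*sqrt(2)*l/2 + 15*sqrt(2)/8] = 3*l^2 + 3*sqrt(2)*l + 6*l + 5/4 + 9*sqrt(2)/2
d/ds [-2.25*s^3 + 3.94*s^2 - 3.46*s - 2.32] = -6.75*s^2 + 7.88*s - 3.46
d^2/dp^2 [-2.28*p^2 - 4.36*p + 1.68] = -4.56000000000000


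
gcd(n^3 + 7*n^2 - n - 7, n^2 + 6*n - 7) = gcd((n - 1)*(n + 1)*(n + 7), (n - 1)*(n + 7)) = n^2 + 6*n - 7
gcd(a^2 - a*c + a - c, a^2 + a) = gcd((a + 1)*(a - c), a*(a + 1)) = a + 1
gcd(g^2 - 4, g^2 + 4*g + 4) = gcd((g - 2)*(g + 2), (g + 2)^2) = g + 2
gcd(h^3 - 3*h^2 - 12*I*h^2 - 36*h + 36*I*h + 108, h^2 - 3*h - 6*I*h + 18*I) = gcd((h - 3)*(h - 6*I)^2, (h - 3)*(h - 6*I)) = h^2 + h*(-3 - 6*I) + 18*I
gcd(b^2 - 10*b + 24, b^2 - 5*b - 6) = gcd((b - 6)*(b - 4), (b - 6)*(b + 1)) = b - 6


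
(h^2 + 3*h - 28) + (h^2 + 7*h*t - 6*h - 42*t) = 2*h^2 + 7*h*t - 3*h - 42*t - 28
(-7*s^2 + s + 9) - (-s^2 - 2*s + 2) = -6*s^2 + 3*s + 7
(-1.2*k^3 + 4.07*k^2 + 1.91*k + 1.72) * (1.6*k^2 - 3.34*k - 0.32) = -1.92*k^5 + 10.52*k^4 - 10.1538*k^3 - 4.9298*k^2 - 6.356*k - 0.5504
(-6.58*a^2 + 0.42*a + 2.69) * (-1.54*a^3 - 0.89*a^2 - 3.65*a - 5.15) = 10.1332*a^5 + 5.2094*a^4 + 19.5006*a^3 + 29.9599*a^2 - 11.9815*a - 13.8535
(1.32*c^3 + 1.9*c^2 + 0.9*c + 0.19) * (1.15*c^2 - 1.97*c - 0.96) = 1.518*c^5 - 0.4154*c^4 - 3.9752*c^3 - 3.3785*c^2 - 1.2383*c - 0.1824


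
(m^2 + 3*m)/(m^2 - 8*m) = (m + 3)/(m - 8)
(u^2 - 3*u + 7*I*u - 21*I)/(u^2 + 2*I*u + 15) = (u^2 + u*(-3 + 7*I) - 21*I)/(u^2 + 2*I*u + 15)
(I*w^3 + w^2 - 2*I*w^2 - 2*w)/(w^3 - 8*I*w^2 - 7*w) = I*(w - 2)/(w - 7*I)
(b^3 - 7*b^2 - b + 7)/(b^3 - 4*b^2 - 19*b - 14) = (b - 1)/(b + 2)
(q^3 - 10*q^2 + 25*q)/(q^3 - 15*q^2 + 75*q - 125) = q/(q - 5)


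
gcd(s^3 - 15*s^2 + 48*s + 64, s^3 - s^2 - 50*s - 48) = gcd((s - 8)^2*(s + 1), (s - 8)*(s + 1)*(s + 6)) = s^2 - 7*s - 8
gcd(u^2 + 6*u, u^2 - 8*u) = u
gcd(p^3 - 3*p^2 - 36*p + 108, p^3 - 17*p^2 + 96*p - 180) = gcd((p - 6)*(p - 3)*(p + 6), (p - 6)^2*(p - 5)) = p - 6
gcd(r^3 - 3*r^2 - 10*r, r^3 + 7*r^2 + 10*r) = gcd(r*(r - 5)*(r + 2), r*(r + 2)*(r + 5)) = r^2 + 2*r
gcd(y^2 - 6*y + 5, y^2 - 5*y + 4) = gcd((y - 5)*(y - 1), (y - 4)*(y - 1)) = y - 1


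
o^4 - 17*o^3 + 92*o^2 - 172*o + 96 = (o - 8)*(o - 6)*(o - 2)*(o - 1)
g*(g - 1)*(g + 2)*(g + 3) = g^4 + 4*g^3 + g^2 - 6*g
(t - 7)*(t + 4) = t^2 - 3*t - 28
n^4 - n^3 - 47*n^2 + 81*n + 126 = (n - 6)*(n - 3)*(n + 1)*(n + 7)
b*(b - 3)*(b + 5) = b^3 + 2*b^2 - 15*b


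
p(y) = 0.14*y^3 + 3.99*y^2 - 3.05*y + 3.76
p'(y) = 0.42*y^2 + 7.98*y - 3.05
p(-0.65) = 7.39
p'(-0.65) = -8.06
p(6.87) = 216.52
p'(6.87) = 71.60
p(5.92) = 154.59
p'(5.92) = 58.91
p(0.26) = 3.24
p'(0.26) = -0.95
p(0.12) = 3.45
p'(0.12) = -2.09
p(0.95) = 4.58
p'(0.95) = 4.91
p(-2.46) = 33.32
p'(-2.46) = -20.14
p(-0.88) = 9.44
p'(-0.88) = -9.75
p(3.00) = 34.30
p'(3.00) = 24.67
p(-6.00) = 135.46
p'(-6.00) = -35.81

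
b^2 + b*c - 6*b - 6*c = (b - 6)*(b + c)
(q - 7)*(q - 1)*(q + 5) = q^3 - 3*q^2 - 33*q + 35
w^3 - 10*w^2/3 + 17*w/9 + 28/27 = (w - 7/3)*(w - 4/3)*(w + 1/3)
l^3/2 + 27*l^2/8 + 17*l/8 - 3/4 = (l/2 + 1/2)*(l - 1/4)*(l + 6)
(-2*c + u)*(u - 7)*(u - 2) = -2*c*u^2 + 18*c*u - 28*c + u^3 - 9*u^2 + 14*u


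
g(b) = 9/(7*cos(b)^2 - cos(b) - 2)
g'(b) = 9*(14*sin(b)*cos(b) - sin(b))/(7*cos(b)^2 - cos(b) - 2)^2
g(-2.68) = 2.00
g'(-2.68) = 2.67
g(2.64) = 2.11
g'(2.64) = -3.17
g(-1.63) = -4.70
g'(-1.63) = 4.47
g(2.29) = 5.30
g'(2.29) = -24.04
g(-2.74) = 1.86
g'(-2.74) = 2.08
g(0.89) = 62.63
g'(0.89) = 2645.53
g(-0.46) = 3.30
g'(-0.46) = -6.22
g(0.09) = 2.28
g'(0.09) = 0.67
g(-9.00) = 1.91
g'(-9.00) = 2.29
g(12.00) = 4.20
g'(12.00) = -11.40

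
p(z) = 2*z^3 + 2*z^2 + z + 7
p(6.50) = 647.25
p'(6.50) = 280.50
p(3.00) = 82.00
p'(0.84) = 8.59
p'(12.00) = 913.00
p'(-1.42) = 7.42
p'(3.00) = 67.00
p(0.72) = 9.50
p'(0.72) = 6.99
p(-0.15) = 6.89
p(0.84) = 10.44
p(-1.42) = 3.89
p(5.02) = 315.43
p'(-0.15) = 0.54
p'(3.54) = 90.35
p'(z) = 6*z^2 + 4*z + 1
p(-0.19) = 6.87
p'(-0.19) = 0.46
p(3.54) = 124.33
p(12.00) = 3763.00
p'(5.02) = 172.28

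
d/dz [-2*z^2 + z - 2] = 1 - 4*z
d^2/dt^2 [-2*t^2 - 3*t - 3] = -4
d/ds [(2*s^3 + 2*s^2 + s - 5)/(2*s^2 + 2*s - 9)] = (4*s^4 + 8*s^3 - 52*s^2 - 16*s + 1)/(4*s^4 + 8*s^3 - 32*s^2 - 36*s + 81)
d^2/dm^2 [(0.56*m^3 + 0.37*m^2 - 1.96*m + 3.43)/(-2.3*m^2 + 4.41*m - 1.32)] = (1.4210854715202e-14*m^4 - 5.150572*m^3 - 82.569048*m^2 + 167.185116*m - 91.057278)/(12.167*m^6 - 69.9867*m^5 + 155.14029*m^4 - 166.098681*m^3 + 89.037036*m^2 - 23.051952*m + 2.299968)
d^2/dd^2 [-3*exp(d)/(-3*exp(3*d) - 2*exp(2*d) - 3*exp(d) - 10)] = (108*exp(6*d) + 54*exp(5*d) - 96*exp(4*d) - 1188*exp(3*d) - 360*exp(2*d) - 90*exp(d) + 300)*exp(d)/(27*exp(9*d) + 54*exp(8*d) + 117*exp(7*d) + 386*exp(6*d) + 477*exp(5*d) + 714*exp(4*d) + 1287*exp(3*d) + 870*exp(2*d) + 900*exp(d) + 1000)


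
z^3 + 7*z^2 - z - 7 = (z - 1)*(z + 1)*(z + 7)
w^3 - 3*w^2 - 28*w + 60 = (w - 6)*(w - 2)*(w + 5)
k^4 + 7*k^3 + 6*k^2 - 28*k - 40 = (k - 2)*(k + 2)^2*(k + 5)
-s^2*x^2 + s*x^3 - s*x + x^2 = x*(-s + x)*(s*x + 1)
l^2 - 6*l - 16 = (l - 8)*(l + 2)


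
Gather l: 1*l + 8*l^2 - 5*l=8*l^2 - 4*l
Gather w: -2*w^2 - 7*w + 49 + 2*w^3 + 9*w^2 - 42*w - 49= 2*w^3 + 7*w^2 - 49*w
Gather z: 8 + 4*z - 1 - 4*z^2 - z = -4*z^2 + 3*z + 7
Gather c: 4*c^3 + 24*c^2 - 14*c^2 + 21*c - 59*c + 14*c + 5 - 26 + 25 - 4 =4*c^3 + 10*c^2 - 24*c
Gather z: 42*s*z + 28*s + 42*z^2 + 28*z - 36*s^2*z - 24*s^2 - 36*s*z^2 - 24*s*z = -24*s^2 + 28*s + z^2*(42 - 36*s) + z*(-36*s^2 + 18*s + 28)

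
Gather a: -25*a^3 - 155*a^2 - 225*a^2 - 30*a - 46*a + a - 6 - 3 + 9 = -25*a^3 - 380*a^2 - 75*a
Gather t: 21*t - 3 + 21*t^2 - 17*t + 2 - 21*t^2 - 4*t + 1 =0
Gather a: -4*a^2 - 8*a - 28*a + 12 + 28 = -4*a^2 - 36*a + 40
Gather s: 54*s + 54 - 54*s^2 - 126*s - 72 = -54*s^2 - 72*s - 18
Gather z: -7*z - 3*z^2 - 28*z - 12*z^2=-15*z^2 - 35*z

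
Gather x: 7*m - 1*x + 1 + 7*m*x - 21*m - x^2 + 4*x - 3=-14*m - x^2 + x*(7*m + 3) - 2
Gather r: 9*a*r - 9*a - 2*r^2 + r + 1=-9*a - 2*r^2 + r*(9*a + 1) + 1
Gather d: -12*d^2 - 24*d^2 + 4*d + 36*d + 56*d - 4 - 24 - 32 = -36*d^2 + 96*d - 60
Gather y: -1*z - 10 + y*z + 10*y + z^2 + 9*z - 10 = y*(z + 10) + z^2 + 8*z - 20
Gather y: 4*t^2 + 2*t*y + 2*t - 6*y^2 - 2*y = 4*t^2 + 2*t - 6*y^2 + y*(2*t - 2)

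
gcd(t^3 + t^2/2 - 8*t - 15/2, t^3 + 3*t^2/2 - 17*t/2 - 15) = t^2 - t/2 - 15/2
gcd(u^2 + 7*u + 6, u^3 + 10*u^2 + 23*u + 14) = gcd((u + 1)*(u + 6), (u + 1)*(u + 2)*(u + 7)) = u + 1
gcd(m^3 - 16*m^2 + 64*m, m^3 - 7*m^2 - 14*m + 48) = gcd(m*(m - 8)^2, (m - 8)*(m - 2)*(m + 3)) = m - 8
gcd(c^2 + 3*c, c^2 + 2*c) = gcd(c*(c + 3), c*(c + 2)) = c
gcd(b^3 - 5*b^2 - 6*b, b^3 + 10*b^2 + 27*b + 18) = b + 1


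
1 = 1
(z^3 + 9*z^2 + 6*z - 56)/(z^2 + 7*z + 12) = (z^2 + 5*z - 14)/(z + 3)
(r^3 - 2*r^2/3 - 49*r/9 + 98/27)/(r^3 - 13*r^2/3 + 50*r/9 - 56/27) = (3*r + 7)/(3*r - 4)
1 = 1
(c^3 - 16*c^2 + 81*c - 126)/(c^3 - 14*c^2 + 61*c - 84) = (c - 6)/(c - 4)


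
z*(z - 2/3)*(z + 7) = z^3 + 19*z^2/3 - 14*z/3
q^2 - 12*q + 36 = (q - 6)^2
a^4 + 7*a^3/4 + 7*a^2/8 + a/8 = a*(a + 1/4)*(a + 1/2)*(a + 1)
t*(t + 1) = t^2 + t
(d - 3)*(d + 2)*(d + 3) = d^3 + 2*d^2 - 9*d - 18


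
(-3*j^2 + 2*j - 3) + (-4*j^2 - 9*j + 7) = -7*j^2 - 7*j + 4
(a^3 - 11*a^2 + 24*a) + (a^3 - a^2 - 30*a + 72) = 2*a^3 - 12*a^2 - 6*a + 72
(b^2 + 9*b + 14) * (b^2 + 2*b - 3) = b^4 + 11*b^3 + 29*b^2 + b - 42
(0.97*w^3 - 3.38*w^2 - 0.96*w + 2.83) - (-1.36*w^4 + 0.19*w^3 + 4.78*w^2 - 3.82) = 1.36*w^4 + 0.78*w^3 - 8.16*w^2 - 0.96*w + 6.65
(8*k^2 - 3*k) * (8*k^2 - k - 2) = 64*k^4 - 32*k^3 - 13*k^2 + 6*k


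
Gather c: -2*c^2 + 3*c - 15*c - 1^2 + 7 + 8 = -2*c^2 - 12*c + 14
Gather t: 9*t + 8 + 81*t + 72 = 90*t + 80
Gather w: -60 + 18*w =18*w - 60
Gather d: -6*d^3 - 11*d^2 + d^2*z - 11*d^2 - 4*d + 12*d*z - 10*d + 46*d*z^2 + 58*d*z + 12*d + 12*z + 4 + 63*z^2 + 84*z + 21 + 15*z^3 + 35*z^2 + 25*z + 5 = -6*d^3 + d^2*(z - 22) + d*(46*z^2 + 70*z - 2) + 15*z^3 + 98*z^2 + 121*z + 30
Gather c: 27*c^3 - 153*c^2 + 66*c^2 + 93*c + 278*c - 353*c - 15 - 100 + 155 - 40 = 27*c^3 - 87*c^2 + 18*c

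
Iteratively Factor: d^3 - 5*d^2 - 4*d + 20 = (d + 2)*(d^2 - 7*d + 10) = (d - 5)*(d + 2)*(d - 2)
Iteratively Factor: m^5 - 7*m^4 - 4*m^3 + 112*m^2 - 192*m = (m - 3)*(m^4 - 4*m^3 - 16*m^2 + 64*m) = (m - 3)*(m + 4)*(m^3 - 8*m^2 + 16*m) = (m - 4)*(m - 3)*(m + 4)*(m^2 - 4*m) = (m - 4)^2*(m - 3)*(m + 4)*(m)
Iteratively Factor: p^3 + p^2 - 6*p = (p - 2)*(p^2 + 3*p) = (p - 2)*(p + 3)*(p)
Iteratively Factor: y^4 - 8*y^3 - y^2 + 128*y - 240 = (y - 4)*(y^3 - 4*y^2 - 17*y + 60) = (y - 5)*(y - 4)*(y^2 + y - 12) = (y - 5)*(y - 4)*(y + 4)*(y - 3)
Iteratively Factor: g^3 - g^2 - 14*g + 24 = (g - 2)*(g^2 + g - 12) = (g - 3)*(g - 2)*(g + 4)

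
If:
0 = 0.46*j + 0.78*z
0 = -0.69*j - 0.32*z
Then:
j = 0.00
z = 0.00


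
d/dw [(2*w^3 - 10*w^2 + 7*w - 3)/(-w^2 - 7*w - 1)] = (-2*w^4 - 28*w^3 + 71*w^2 + 14*w - 28)/(w^4 + 14*w^3 + 51*w^2 + 14*w + 1)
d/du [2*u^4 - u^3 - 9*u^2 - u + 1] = 8*u^3 - 3*u^2 - 18*u - 1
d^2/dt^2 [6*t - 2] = 0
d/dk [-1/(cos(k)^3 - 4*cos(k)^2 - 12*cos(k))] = (-3*sin(k) + 12*sin(k)/cos(k)^2 + 8*tan(k))/(sin(k)^2 + 4*cos(k) + 11)^2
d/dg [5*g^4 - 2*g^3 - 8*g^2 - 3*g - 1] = 20*g^3 - 6*g^2 - 16*g - 3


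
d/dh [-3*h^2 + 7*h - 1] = 7 - 6*h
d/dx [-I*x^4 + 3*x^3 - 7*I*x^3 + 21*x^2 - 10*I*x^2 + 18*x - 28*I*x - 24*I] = -4*I*x^3 + x^2*(9 - 21*I) + x*(42 - 20*I) + 18 - 28*I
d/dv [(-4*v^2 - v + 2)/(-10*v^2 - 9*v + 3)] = (26*v^2 + 16*v + 15)/(100*v^4 + 180*v^3 + 21*v^2 - 54*v + 9)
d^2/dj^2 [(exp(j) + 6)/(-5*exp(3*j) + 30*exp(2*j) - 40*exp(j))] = 4*(-exp(5*j) - 9*exp(4*j) + 98*exp(3*j) - 252*exp(2*j) + 216*exp(j) - 96)*exp(-j)/(5*(exp(6*j) - 18*exp(5*j) + 132*exp(4*j) - 504*exp(3*j) + 1056*exp(2*j) - 1152*exp(j) + 512))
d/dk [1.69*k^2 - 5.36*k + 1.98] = 3.38*k - 5.36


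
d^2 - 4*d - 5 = (d - 5)*(d + 1)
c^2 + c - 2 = (c - 1)*(c + 2)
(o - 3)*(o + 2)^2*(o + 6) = o^4 + 7*o^3 - 2*o^2 - 60*o - 72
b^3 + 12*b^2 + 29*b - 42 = (b - 1)*(b + 6)*(b + 7)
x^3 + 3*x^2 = x^2*(x + 3)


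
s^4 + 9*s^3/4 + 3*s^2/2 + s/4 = s*(s + 1/4)*(s + 1)^2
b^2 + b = b*(b + 1)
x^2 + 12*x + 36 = (x + 6)^2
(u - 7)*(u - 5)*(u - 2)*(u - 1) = u^4 - 15*u^3 + 73*u^2 - 129*u + 70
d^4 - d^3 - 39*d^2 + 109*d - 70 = (d - 5)*(d - 2)*(d - 1)*(d + 7)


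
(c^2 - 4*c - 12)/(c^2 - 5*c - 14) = (c - 6)/(c - 7)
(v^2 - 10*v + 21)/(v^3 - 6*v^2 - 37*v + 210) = (v - 3)/(v^2 + v - 30)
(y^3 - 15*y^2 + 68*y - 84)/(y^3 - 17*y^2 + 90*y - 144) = (y^2 - 9*y + 14)/(y^2 - 11*y + 24)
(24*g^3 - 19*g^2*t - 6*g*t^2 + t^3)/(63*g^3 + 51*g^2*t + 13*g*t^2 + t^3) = (8*g^2 - 9*g*t + t^2)/(21*g^2 + 10*g*t + t^2)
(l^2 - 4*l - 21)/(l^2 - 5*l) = (l^2 - 4*l - 21)/(l*(l - 5))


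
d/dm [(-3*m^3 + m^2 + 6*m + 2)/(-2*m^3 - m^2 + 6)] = (5*m^4 + 24*m^3 - 36*m^2 + 16*m + 36)/(4*m^6 + 4*m^5 + m^4 - 24*m^3 - 12*m^2 + 36)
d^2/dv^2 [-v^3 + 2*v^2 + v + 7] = 4 - 6*v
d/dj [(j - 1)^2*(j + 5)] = 3*(j - 1)*(j + 3)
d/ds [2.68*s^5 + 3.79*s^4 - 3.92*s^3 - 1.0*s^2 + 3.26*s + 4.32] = 13.4*s^4 + 15.16*s^3 - 11.76*s^2 - 2.0*s + 3.26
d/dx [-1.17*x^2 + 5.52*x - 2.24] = 5.52 - 2.34*x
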